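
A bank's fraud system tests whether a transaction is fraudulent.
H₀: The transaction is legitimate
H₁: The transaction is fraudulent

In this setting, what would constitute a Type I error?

A Type I error (probability α) occurs when we reject a true H₀.
A Type II error (probability β) occurs when we fail to reject a false H₀.

Answer: Blocking a legitimate transaction as fraud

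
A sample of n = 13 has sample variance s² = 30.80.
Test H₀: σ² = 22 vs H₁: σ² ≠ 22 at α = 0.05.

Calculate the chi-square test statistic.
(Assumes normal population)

Answer: χ² = 16.8000, fail to reject H₀

Derivation:
df = n - 1 = 12
χ² = (n-1)s²/σ₀² = 12×30.80/22 = 16.8000
Critical values: χ²_{0.975,12} = 4.404, χ²_{0.025,12} = 23.337
Rejection region: χ² < 4.404 or χ² > 23.337
Decision: fail to reject H₀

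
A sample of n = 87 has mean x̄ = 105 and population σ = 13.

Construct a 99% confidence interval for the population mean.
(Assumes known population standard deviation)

Answer: (101.4098, 108.5902)

Derivation:
Confidence level: 99%, α = 0.01
z_0.005 = 2.576
SE = σ/√n = 13/√87 = 1.3937
Margin of error = 2.576 × 1.3937 = 3.5902
CI: x̄ ± margin = 105 ± 3.5902
CI: (101.4098, 108.5902)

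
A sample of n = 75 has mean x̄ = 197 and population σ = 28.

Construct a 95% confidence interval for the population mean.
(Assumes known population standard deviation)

Confidence level: 95%, α = 0.05
z_0.025 = 1.960
SE = σ/√n = 28/√75 = 3.2332
Margin of error = 1.960 × 3.2332 = 6.3371
CI: x̄ ± margin = 197 ± 6.3371
CI: (190.6629, 203.3371)

Answer: (190.6629, 203.3371)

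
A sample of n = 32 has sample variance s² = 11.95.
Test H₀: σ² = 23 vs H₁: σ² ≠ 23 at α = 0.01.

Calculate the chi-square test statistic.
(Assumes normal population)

df = n - 1 = 31
χ² = (n-1)s²/σ₀² = 31×11.95/23 = 16.1065
Critical values: χ²_{0.995,31} = 14.458, χ²_{0.005,31} = 55.003
Rejection region: χ² < 14.458 or χ² > 55.003
Decision: fail to reject H₀

Answer: χ² = 16.1065, fail to reject H₀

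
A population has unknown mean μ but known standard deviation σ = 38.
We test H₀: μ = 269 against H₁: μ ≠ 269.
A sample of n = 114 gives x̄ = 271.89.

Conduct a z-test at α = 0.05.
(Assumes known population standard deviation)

Standard error: SE = σ/√n = 38/√114 = 3.5590
z-statistic: z = (x̄ - μ₀)/SE = (271.89 - 269)/3.5590 = 0.8120
Critical value: ±1.960
p-value = 0.4168
Decision: fail to reject H₀

Answer: z = 0.8120, fail to reject H₀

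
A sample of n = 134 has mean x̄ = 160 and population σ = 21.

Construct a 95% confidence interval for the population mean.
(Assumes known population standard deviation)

Answer: (156.4444, 163.5556)

Derivation:
Confidence level: 95%, α = 0.05
z_0.025 = 1.960
SE = σ/√n = 21/√134 = 1.8141
Margin of error = 1.960 × 1.8141 = 3.5556
CI: x̄ ± margin = 160 ± 3.5556
CI: (156.4444, 163.5556)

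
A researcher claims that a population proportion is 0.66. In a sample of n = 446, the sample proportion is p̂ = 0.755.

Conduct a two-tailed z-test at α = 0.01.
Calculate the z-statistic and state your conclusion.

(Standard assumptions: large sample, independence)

H₀: p = 0.66, H₁: p ≠ 0.66
Standard error: SE = √(p₀(1-p₀)/n) = √(0.66×0.34/446) = 0.022431
z-statistic: z = (p̂ - p₀)/SE = (0.755 - 0.66)/0.022431 = 4.2352
Critical value: z_0.005 = ±2.576
p-value < 0.0001
Decision: reject H₀ at α = 0.01

Answer: z = 4.2352, reject H₀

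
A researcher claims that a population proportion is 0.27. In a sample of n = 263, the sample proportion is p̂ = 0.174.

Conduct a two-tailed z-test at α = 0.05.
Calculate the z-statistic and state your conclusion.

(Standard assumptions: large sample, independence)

H₀: p = 0.27, H₁: p ≠ 0.27
Standard error: SE = √(p₀(1-p₀)/n) = √(0.27×0.73/263) = 0.027376
z-statistic: z = (p̂ - p₀)/SE = (0.174 - 0.27)/0.027376 = -3.5067
Critical value: z_0.025 = ±1.960
p-value = 0.0005
Decision: reject H₀ at α = 0.05

Answer: z = -3.5067, reject H₀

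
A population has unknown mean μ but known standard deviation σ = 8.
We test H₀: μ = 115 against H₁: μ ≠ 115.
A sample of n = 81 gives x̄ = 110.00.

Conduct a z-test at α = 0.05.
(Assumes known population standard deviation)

Standard error: SE = σ/√n = 8/√81 = 0.8889
z-statistic: z = (x̄ - μ₀)/SE = (110.00 - 115)/0.8889 = -5.6249
Critical value: ±1.960
p-value < 0.0001
Decision: reject H₀

Answer: z = -5.6249, reject H₀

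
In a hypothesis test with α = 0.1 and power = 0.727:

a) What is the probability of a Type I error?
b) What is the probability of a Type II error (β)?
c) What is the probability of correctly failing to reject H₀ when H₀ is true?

a) Type I error probability = α = 0.1
b) Power = P(reject H₀ | H₁ true) = 1 - β = 0.727, so Type II error probability = β = 1 - Power = 0.273
c) P(fail to reject H₀ | H₀ true) = 1 - α = 0.9

Answer: a) 0.1, b) 0.273, c) 0.9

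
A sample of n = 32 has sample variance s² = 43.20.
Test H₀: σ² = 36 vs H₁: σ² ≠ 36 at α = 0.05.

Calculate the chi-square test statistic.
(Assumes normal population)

df = n - 1 = 31
χ² = (n-1)s²/σ₀² = 31×43.20/36 = 37.2000
Critical values: χ²_{0.975,31} = 17.539, χ²_{0.025,31} = 48.232
Rejection region: χ² < 17.539 or χ² > 48.232
Decision: fail to reject H₀

Answer: χ² = 37.2000, fail to reject H₀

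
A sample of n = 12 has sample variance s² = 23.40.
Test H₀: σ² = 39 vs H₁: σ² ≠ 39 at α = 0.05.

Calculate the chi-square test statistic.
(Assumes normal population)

Answer: χ² = 6.6000, fail to reject H₀

Derivation:
df = n - 1 = 11
χ² = (n-1)s²/σ₀² = 11×23.40/39 = 6.6000
Critical values: χ²_{0.975,11} = 3.816, χ²_{0.025,11} = 21.920
Rejection region: χ² < 3.816 or χ² > 21.920
Decision: fail to reject H₀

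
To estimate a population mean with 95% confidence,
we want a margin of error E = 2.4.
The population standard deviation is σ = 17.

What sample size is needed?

z_0.025 = 1.960
n = (z×σ/E)² = (1.960×17/2.4)²
n = 192.7469
Round up: n = 193

Answer: n = 193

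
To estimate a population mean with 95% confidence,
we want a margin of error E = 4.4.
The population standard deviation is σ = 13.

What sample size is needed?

Answer: n = 34

Derivation:
z_0.025 = 1.960
n = (z×σ/E)² = (1.960×13/4.4)²
n = 33.5346
Round up: n = 34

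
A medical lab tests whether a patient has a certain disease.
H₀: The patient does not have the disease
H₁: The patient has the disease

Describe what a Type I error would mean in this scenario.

Answer: Diagnosing a healthy patient as having the disease (false positive)

Derivation:
Type I error (α): Rejecting H₀ when H₀ is true
Type II error (β): Failing to reject H₀ when H₁ is true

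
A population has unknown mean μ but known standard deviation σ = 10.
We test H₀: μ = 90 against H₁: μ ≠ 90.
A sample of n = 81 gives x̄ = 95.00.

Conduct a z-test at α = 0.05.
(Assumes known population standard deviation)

Standard error: SE = σ/√n = 10/√81 = 1.1111
z-statistic: z = (x̄ - μ₀)/SE = (95.00 - 90)/1.1111 = 4.5000
Critical value: ±1.960
p-value < 0.0001
Decision: reject H₀

Answer: z = 4.5000, reject H₀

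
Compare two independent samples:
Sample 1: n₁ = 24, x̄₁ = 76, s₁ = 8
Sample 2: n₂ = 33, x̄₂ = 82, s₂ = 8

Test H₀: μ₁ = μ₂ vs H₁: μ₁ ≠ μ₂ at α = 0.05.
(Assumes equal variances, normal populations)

Answer: t = -2.7956, reject H₀

Derivation:
Pooled variance: s²_p = [23×8² + 32×8²]/(55) = 64.0000
s_p = 8.0000
SE = s_p×√(1/n₁ + 1/n₂) = 8.0000×√(1/24 + 1/33) = 2.1462
t = (x̄₁ - x̄₂)/SE = (76 - 82)/2.1462 = -2.7956
df = 55, t-critical = ±2.004
Decision: reject H₀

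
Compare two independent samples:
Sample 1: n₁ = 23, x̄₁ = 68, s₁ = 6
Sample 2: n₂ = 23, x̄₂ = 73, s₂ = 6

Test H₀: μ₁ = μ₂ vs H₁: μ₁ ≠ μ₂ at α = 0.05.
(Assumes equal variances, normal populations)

Answer: t = -2.8260, reject H₀

Derivation:
Pooled variance: s²_p = [22×6² + 22×6²]/(44) = 36.0000
s_p = 6.0000
SE = s_p×√(1/n₁ + 1/n₂) = 6.0000×√(1/23 + 1/23) = 1.7693
t = (x̄₁ - x̄₂)/SE = (68 - 73)/1.7693 = -2.8260
df = 44, t-critical = ±2.015
Decision: reject H₀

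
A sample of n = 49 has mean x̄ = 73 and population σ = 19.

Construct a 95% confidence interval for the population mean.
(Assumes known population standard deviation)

Confidence level: 95%, α = 0.05
z_0.025 = 1.960
SE = σ/√n = 19/√49 = 2.7143
Margin of error = 1.960 × 2.7143 = 5.3200
CI: x̄ ± margin = 73 ± 5.3200
CI: (67.6800, 78.3200)

Answer: (67.6800, 78.3200)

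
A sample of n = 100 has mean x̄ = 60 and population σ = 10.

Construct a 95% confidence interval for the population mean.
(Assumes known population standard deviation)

Confidence level: 95%, α = 0.05
z_0.025 = 1.960
SE = σ/√n = 10/√100 = 1.0000
Margin of error = 1.960 × 1.0000 = 1.9600
CI: x̄ ± margin = 60 ± 1.9600
CI: (58.0400, 61.9600)

Answer: (58.0400, 61.9600)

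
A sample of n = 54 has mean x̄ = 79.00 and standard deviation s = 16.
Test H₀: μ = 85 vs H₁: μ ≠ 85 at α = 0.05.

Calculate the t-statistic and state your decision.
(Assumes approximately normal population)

df = n - 1 = 53
SE = s/√n = 16/√54 = 2.1773
t = (x̄ - μ₀)/SE = (79.00 - 85)/2.1773 = -2.7557
Critical value: t_{0.025,53} = ±2.006
p-value ≈ 0.0080
Decision: reject H₀

Answer: t = -2.7557, reject H₀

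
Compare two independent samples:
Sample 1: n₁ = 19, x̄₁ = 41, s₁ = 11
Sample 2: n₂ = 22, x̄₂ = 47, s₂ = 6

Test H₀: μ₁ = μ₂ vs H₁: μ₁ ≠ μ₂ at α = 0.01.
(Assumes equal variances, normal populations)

Answer: t = -2.2087, fail to reject H₀

Derivation:
Pooled variance: s²_p = [18×11² + 21×6²]/(39) = 75.2308
s_p = 8.6736
SE = s_p×√(1/n₁ + 1/n₂) = 8.6736×√(1/19 + 1/22) = 2.7165
t = (x̄₁ - x̄₂)/SE = (41 - 47)/2.7165 = -2.2087
df = 39, t-critical = ±2.708
Decision: fail to reject H₀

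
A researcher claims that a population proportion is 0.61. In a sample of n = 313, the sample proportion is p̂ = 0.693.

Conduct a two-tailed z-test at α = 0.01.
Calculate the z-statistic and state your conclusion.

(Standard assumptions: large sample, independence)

Answer: z = 3.0106, reject H₀

Derivation:
H₀: p = 0.61, H₁: p ≠ 0.61
Standard error: SE = √(p₀(1-p₀)/n) = √(0.61×0.39/313) = 0.027569
z-statistic: z = (p̂ - p₀)/SE = (0.693 - 0.61)/0.027569 = 3.0106
Critical value: z_0.005 = ±2.576
p-value = 0.0026
Decision: reject H₀ at α = 0.01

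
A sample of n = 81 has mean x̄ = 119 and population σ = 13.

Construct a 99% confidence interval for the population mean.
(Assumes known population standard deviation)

Answer: (115.2792, 122.7208)

Derivation:
Confidence level: 99%, α = 0.01
z_0.005 = 2.576
SE = σ/√n = 13/√81 = 1.4444
Margin of error = 2.576 × 1.4444 = 3.7208
CI: x̄ ± margin = 119 ± 3.7208
CI: (115.2792, 122.7208)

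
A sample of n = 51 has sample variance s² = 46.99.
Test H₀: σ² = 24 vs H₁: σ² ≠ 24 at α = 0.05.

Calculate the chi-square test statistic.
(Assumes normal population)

df = n - 1 = 50
χ² = (n-1)s²/σ₀² = 50×46.99/24 = 97.8958
Critical values: χ²_{0.975,50} = 32.357, χ²_{0.025,50} = 71.420
Rejection region: χ² < 32.357 or χ² > 71.420
Decision: reject H₀

Answer: χ² = 97.8958, reject H₀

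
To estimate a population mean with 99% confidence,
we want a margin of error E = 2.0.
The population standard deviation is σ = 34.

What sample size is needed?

Answer: n = 1918

Derivation:
z_0.005 = 2.576
n = (z×σ/E)² = (2.576×34/2.0)²
n = 1917.7393
Round up: n = 1918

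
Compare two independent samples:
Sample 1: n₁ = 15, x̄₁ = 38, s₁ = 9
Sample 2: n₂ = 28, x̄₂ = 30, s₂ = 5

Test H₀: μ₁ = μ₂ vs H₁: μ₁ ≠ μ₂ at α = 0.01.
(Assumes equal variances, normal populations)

Answer: t = 3.7640, reject H₀

Derivation:
Pooled variance: s²_p = [14×9² + 27×5²]/(41) = 44.1220
s_p = 6.6424
SE = s_p×√(1/n₁ + 1/n₂) = 6.6424×√(1/15 + 1/28) = 2.1254
t = (x̄₁ - x̄₂)/SE = (38 - 30)/2.1254 = 3.7640
df = 41, t-critical = ±2.701
Decision: reject H₀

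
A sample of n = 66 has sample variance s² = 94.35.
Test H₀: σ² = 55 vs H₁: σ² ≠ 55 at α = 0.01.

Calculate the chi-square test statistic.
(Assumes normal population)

df = n - 1 = 65
χ² = (n-1)s²/σ₀² = 65×94.35/55 = 111.5045
Critical values: χ²_{0.995,65} = 39.383, χ²_{0.005,65} = 98.105
Rejection region: χ² < 39.383 or χ² > 98.105
Decision: reject H₀

Answer: χ² = 111.5045, reject H₀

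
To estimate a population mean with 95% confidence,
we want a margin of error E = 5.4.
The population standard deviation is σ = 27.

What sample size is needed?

z_0.025 = 1.960
n = (z×σ/E)² = (1.960×27/5.4)²
n = 96.0400
Round up: n = 97

Answer: n = 97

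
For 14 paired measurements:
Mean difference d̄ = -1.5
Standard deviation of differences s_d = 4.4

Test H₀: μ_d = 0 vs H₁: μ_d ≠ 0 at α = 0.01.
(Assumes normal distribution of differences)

Answer: t = -1.2756, fail to reject H₀

Derivation:
df = n - 1 = 13
SE = s_d/√n = 4.4/√14 = 1.1759
t = d̄/SE = -1.5/1.1759 = -1.2756
Critical value: t_{0.005,13} = ±3.012
p-value ≈ 0.2244
Decision: fail to reject H₀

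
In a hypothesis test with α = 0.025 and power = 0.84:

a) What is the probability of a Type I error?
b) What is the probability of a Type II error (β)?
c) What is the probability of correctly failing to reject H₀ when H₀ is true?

Answer: a) 0.025, b) 0.16, c) 0.975

Derivation:
a) Type I error probability = α = 0.025
b) Power = P(reject H₀ | H₁ true) = 1 - β = 0.84, so Type II error probability = β = 1 - Power = 0.16
c) P(fail to reject H₀ | H₀ true) = 1 - α = 0.975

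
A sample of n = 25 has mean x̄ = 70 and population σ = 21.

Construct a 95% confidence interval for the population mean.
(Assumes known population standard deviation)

Confidence level: 95%, α = 0.05
z_0.025 = 1.960
SE = σ/√n = 21/√25 = 4.2000
Margin of error = 1.960 × 4.2000 = 8.2320
CI: x̄ ± margin = 70 ± 8.2320
CI: (61.7680, 78.2320)

Answer: (61.7680, 78.2320)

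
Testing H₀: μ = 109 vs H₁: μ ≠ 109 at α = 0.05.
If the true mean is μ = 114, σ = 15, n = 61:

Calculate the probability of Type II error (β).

Answer: β ≈ 0.2600

Derivation:
SE = σ/√n = 15/√61 = 1.9206
Critical values: μ₀ ± z_0.025×SE = 109 ± 1.960×1.9206
Acceptance region: (105.2356, 112.7644)
Under H₁ (μ = 114): z_high = (112.7644 - 114)/1.9206 = -0.6433, z_low = (105.2356 - 114)/1.9206 = -4.5634
β = P(not reject | H₁) = Φ(-0.6433) - Φ(-4.5634) ≈ 0.2600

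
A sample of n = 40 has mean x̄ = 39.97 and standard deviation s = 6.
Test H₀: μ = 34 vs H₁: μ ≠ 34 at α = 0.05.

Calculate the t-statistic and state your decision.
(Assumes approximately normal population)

df = n - 1 = 39
SE = s/√n = 6/√40 = 0.9487
t = (x̄ - μ₀)/SE = (39.97 - 34)/0.9487 = 6.2928
Critical value: t_{0.025,39} = ±2.023
p-value < 0.0001
Decision: reject H₀

Answer: t = 6.2928, reject H₀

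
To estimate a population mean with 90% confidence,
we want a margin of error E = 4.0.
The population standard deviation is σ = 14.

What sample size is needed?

z_0.05 = 1.645
n = (z×σ/E)² = (1.645×14/4.0)²
n = 33.1488
Round up: n = 34

Answer: n = 34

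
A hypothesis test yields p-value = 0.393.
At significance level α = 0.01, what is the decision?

Answer: fail to reject H₀

Derivation:
Compare p-value to α:
0.393 ≥ 0.01
Decision: fail to reject H₀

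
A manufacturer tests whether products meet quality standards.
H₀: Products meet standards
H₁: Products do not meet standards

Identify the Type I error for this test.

Type I error (α): Rejecting H₀ when H₀ is true
Type II error (β): Failing to reject H₀ when H₁ is true

Answer: Rejecting good products that actually meet standards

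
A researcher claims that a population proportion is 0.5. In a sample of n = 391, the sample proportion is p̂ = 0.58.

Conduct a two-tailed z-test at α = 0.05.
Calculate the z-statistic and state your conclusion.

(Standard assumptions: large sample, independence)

H₀: p = 0.5, H₁: p ≠ 0.5
Standard error: SE = √(p₀(1-p₀)/n) = √(0.5×0.5/391) = 0.025286
z-statistic: z = (p̂ - p₀)/SE = (0.58 - 0.5)/0.025286 = 3.1638
Critical value: z_0.025 = ±1.960
p-value = 0.0016
Decision: reject H₀ at α = 0.05

Answer: z = 3.1638, reject H₀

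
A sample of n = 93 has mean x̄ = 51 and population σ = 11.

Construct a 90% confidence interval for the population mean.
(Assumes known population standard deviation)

Answer: (49.1237, 52.8763)

Derivation:
Confidence level: 90%, α = 0.1
z_0.05 = 1.645
SE = σ/√n = 11/√93 = 1.1406
Margin of error = 1.645 × 1.1406 = 1.8763
CI: x̄ ± margin = 51 ± 1.8763
CI: (49.1237, 52.8763)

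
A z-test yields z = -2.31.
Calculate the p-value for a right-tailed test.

Answer: p-value ≈ 0.9896

Derivation:
For z = -2.31:
p = P(Z > -2.31) = 1 - Φ(-2.31) = 0.9896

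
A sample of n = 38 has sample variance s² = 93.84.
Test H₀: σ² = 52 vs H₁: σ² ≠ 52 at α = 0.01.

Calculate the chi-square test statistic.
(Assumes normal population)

Answer: χ² = 66.7708, reject H₀

Derivation:
df = n - 1 = 37
χ² = (n-1)s²/σ₀² = 37×93.84/52 = 66.7708
Critical values: χ²_{0.995,37} = 18.586, χ²_{0.005,37} = 62.883
Rejection region: χ² < 18.586 or χ² > 62.883
Decision: reject H₀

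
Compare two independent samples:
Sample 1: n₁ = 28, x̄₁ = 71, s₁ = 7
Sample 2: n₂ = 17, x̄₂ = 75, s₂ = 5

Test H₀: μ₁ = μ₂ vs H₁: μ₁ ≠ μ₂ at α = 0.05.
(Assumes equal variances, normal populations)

Answer: t = -2.0552, reject H₀

Derivation:
Pooled variance: s²_p = [27×7² + 16×5²]/(43) = 40.0698
s_p = 6.3301
SE = s_p×√(1/n₁ + 1/n₂) = 6.3301×√(1/28 + 1/17) = 1.9463
t = (x̄₁ - x̄₂)/SE = (71 - 75)/1.9463 = -2.0552
df = 43, t-critical = ±2.017
Decision: reject H₀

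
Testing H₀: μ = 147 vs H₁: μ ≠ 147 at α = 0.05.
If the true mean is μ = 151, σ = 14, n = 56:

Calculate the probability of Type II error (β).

SE = σ/√n = 14/√56 = 1.8708
Critical values: μ₀ ± z_0.025×SE = 147 ± 1.960×1.8708
Acceptance region: (143.3332, 150.6668)
Under H₁ (μ = 151): z_high = (150.6668 - 151)/1.8708 = -0.1781, z_low = (143.3332 - 151)/1.8708 = -4.0981
β = P(not reject | H₁) = Φ(-0.1781) - Φ(-4.0981) ≈ 0.4293

Answer: β ≈ 0.4293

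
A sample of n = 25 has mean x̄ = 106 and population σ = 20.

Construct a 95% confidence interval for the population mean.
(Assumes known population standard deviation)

Answer: (98.1600, 113.8400)

Derivation:
Confidence level: 95%, α = 0.05
z_0.025 = 1.960
SE = σ/√n = 20/√25 = 4.0000
Margin of error = 1.960 × 4.0000 = 7.8400
CI: x̄ ± margin = 106 ± 7.8400
CI: (98.1600, 113.8400)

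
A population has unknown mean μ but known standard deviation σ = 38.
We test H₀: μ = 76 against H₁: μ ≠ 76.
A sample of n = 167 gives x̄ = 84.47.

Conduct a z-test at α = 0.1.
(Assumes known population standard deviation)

Answer: z = 2.8805, reject H₀

Derivation:
Standard error: SE = σ/√n = 38/√167 = 2.9405
z-statistic: z = (x̄ - μ₀)/SE = (84.47 - 76)/2.9405 = 2.8805
Critical value: ±1.645
p-value = 0.0040
Decision: reject H₀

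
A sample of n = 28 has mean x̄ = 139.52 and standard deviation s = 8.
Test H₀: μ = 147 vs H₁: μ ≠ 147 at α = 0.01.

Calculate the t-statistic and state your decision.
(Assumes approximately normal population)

Answer: t = -4.9474, reject H₀

Derivation:
df = n - 1 = 27
SE = s/√n = 8/√28 = 1.5119
t = (x̄ - μ₀)/SE = (139.52 - 147)/1.5119 = -4.9474
Critical value: t_{0.005,27} = ±2.771
p-value < 0.0001
Decision: reject H₀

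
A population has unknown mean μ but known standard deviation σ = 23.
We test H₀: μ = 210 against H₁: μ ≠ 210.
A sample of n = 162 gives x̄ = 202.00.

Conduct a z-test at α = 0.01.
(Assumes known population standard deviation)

Standard error: SE = σ/√n = 23/√162 = 1.8071
z-statistic: z = (x̄ - μ₀)/SE = (202.00 - 210)/1.8071 = -4.4270
Critical value: ±2.576
p-value < 0.0001
Decision: reject H₀

Answer: z = -4.4270, reject H₀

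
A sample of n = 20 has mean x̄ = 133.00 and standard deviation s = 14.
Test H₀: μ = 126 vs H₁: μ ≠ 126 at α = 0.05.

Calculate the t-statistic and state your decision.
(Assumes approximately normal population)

Answer: t = 2.2361, reject H₀

Derivation:
df = n - 1 = 19
SE = s/√n = 14/√20 = 3.1305
t = (x̄ - μ₀)/SE = (133.00 - 126)/3.1305 = 2.2361
Critical value: t_{0.025,19} = ±2.093
p-value ≈ 0.0375
Decision: reject H₀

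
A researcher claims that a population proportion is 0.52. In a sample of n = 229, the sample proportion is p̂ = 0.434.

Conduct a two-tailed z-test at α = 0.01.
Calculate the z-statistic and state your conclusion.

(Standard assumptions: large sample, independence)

H₀: p = 0.52, H₁: p ≠ 0.52
Standard error: SE = √(p₀(1-p₀)/n) = √(0.52×0.48/229) = 0.033014
z-statistic: z = (p̂ - p₀)/SE = (0.434 - 0.52)/0.033014 = -2.6050
Critical value: z_0.005 = ±2.576
p-value = 0.0092
Decision: reject H₀ at α = 0.01

Answer: z = -2.6050, reject H₀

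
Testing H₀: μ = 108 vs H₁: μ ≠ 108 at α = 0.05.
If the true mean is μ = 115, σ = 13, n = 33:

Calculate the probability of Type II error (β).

SE = σ/√n = 13/√33 = 2.2630
Critical values: μ₀ ± z_0.025×SE = 108 ± 1.960×2.2630
Acceptance region: (103.5645, 112.4355)
Under H₁ (μ = 115): z_high = (112.4355 - 115)/2.2630 = -1.1332, z_low = (103.5645 - 115)/2.2630 = -5.0532
β = P(not reject | H₁) = Φ(-1.1332) - Φ(-5.0532) ≈ 0.1286

Answer: β ≈ 0.1286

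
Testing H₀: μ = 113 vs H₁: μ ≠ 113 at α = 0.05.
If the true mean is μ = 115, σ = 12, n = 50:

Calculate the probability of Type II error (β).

SE = σ/√n = 12/√50 = 1.6971
Critical values: μ₀ ± z_0.025×SE = 113 ± 1.960×1.6971
Acceptance region: (109.6737, 116.3263)
Under H₁ (μ = 115): z_high = (116.3263 - 115)/1.6971 = 0.7815, z_low = (109.6737 - 115)/1.6971 = -3.1385
β = P(not reject | H₁) = Φ(0.7815) - Φ(-3.1385) ≈ 0.7819

Answer: β ≈ 0.7819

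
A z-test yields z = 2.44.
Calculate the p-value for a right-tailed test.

For z = 2.44:
p = P(Z > 2.44) = 1 - Φ(2.44) = 0.0073

Answer: p-value ≈ 0.0073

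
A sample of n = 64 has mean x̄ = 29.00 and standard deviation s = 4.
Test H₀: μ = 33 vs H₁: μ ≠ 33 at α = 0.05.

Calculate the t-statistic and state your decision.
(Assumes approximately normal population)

df = n - 1 = 63
SE = s/√n = 4/√64 = 0.5000
t = (x̄ - μ₀)/SE = (29.00 - 33)/0.5000 = -8.0000
Critical value: t_{0.025,63} = ±1.998
p-value < 0.0001
Decision: reject H₀

Answer: t = -8.0000, reject H₀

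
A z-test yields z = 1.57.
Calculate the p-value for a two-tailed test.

For z = 1.57:
p = 2×P(Z > |1.57|) = 2×(1 - Φ(1.57)) = 0.1164

Answer: p-value ≈ 0.1164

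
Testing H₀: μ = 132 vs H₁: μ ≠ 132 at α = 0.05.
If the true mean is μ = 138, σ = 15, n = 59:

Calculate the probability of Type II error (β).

SE = σ/√n = 15/√59 = 1.9528
Critical values: μ₀ ± z_0.025×SE = 132 ± 1.960×1.9528
Acceptance region: (128.1725, 135.8275)
Under H₁ (μ = 138): z_high = (135.8275 - 138)/1.9528 = -1.1125, z_low = (128.1725 - 138)/1.9528 = -5.0325
β = P(not reject | H₁) = Φ(-1.1125) - Φ(-5.0325) ≈ 0.1330

Answer: β ≈ 0.1330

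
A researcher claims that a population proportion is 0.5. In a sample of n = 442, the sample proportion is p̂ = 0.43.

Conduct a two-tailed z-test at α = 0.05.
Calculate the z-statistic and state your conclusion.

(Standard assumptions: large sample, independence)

H₀: p = 0.5, H₁: p ≠ 0.5
Standard error: SE = √(p₀(1-p₀)/n) = √(0.5×0.5/442) = 0.023783
z-statistic: z = (p̂ - p₀)/SE = (0.43 - 0.5)/0.023783 = -2.9433
Critical value: z_0.025 = ±1.960
p-value = 0.0032
Decision: reject H₀ at α = 0.05

Answer: z = -2.9433, reject H₀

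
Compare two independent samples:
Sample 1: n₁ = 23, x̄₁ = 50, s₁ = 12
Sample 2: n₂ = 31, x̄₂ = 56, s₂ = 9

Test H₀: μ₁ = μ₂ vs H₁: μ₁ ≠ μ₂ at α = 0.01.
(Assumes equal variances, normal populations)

Answer: t = -2.1013, fail to reject H₀

Derivation:
Pooled variance: s²_p = [22×12² + 30×9²]/(52) = 107.6538
s_p = 10.3756
SE = s_p×√(1/n₁ + 1/n₂) = 10.3756×√(1/23 + 1/31) = 2.8554
t = (x̄₁ - x̄₂)/SE = (50 - 56)/2.8554 = -2.1013
df = 52, t-critical = ±2.674
Decision: fail to reject H₀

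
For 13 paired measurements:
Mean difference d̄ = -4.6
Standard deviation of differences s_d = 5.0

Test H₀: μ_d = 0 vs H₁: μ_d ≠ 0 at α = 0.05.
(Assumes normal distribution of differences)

df = n - 1 = 12
SE = s_d/√n = 5.0/√13 = 1.3868
t = d̄/SE = -4.6/1.3868 = -3.3170
Critical value: t_{0.025,12} = ±2.179
p-value ≈ 0.0061
Decision: reject H₀

Answer: t = -3.3170, reject H₀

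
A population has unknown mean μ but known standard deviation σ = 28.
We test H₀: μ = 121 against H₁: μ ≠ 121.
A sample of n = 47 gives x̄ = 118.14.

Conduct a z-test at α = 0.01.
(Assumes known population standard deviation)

Standard error: SE = σ/√n = 28/√47 = 4.0842
z-statistic: z = (x̄ - μ₀)/SE = (118.14 - 121)/4.0842 = -0.7003
Critical value: ±2.576
p-value = 0.4837
Decision: fail to reject H₀

Answer: z = -0.7003, fail to reject H₀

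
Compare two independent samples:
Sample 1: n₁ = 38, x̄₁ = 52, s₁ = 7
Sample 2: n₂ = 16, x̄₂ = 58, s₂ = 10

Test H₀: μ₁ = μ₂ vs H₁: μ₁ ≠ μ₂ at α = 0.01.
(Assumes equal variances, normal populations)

Answer: t = -2.5223, fail to reject H₀

Derivation:
Pooled variance: s²_p = [37×7² + 15×10²]/(52) = 63.7115
s_p = 7.9819
SE = s_p×√(1/n₁ + 1/n₂) = 7.9819×√(1/38 + 1/16) = 2.3788
t = (x̄₁ - x̄₂)/SE = (52 - 58)/2.3788 = -2.5223
df = 52, t-critical = ±2.674
Decision: fail to reject H₀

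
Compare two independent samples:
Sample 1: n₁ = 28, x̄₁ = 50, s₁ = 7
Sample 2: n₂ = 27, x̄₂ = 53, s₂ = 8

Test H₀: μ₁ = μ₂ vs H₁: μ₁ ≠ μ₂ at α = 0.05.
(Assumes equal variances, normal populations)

Pooled variance: s²_p = [27×7² + 26×8²]/(53) = 56.3585
s_p = 7.5072
SE = s_p×√(1/n₁ + 1/n₂) = 7.5072×√(1/28 + 1/27) = 2.0249
t = (x̄₁ - x̄₂)/SE = (50 - 53)/2.0249 = -1.4816
df = 53, t-critical = ±2.006
Decision: fail to reject H₀

Answer: t = -1.4816, fail to reject H₀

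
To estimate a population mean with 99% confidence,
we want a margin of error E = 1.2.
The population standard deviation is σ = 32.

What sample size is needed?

Answer: n = 4719

Derivation:
z_0.005 = 2.576
n = (z×σ/E)² = (2.576×32/1.2)²
n = 4718.7740
Round up: n = 4719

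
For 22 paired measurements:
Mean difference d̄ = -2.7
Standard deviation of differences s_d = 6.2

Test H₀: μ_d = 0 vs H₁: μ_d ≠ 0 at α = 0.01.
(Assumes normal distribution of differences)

Answer: t = -2.0427, fail to reject H₀

Derivation:
df = n - 1 = 21
SE = s_d/√n = 6.2/√22 = 1.3218
t = d̄/SE = -2.7/1.3218 = -2.0427
Critical value: t_{0.005,21} = ±2.831
p-value ≈ 0.0538
Decision: fail to reject H₀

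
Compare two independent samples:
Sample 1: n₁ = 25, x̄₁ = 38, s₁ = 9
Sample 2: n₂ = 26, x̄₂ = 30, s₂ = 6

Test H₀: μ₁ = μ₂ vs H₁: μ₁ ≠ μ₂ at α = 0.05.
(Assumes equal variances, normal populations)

Answer: t = 3.7488, reject H₀

Derivation:
Pooled variance: s²_p = [24×9² + 25×6²]/(49) = 58.0408
s_p = 7.6185
SE = s_p×√(1/n₁ + 1/n₂) = 7.6185×√(1/25 + 1/26) = 2.1340
t = (x̄₁ - x̄₂)/SE = (38 - 30)/2.1340 = 3.7488
df = 49, t-critical = ±2.010
Decision: reject H₀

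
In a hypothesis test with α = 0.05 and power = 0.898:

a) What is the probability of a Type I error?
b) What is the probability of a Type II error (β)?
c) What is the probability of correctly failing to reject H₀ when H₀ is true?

Answer: a) 0.05, b) 0.102, c) 0.95

Derivation:
a) Type I error probability = α = 0.05
b) Power = P(reject H₀ | H₁ true) = 1 - β = 0.898, so Type II error probability = β = 1 - Power = 0.102
c) P(fail to reject H₀ | H₀ true) = 1 - α = 0.95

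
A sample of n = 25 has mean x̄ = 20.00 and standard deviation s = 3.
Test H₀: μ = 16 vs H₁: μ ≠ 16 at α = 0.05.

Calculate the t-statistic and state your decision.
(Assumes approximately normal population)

df = n - 1 = 24
SE = s/√n = 3/√25 = 0.6000
t = (x̄ - μ₀)/SE = (20.00 - 16)/0.6000 = 6.6667
Critical value: t_{0.025,24} = ±2.064
p-value < 0.0001
Decision: reject H₀

Answer: t = 6.6667, reject H₀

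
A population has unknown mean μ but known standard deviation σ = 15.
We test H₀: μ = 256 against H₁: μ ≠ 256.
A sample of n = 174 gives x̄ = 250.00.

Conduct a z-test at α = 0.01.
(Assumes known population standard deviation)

Standard error: SE = σ/√n = 15/√174 = 1.1371
z-statistic: z = (x̄ - μ₀)/SE = (250.00 - 256)/1.1371 = -5.2766
Critical value: ±2.576
p-value < 0.0001
Decision: reject H₀

Answer: z = -5.2766, reject H₀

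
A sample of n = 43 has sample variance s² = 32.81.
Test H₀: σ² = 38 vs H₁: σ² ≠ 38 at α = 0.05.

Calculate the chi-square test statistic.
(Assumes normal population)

Answer: χ² = 36.2637, fail to reject H₀

Derivation:
df = n - 1 = 42
χ² = (n-1)s²/σ₀² = 42×32.81/38 = 36.2637
Critical values: χ²_{0.975,42} = 25.999, χ²_{0.025,42} = 61.777
Rejection region: χ² < 25.999 or χ² > 61.777
Decision: fail to reject H₀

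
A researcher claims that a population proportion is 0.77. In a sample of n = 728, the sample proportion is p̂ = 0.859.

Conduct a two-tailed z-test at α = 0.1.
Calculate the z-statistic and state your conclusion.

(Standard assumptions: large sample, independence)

H₀: p = 0.77, H₁: p ≠ 0.77
Standard error: SE = √(p₀(1-p₀)/n) = √(0.77×0.23/728) = 0.015597
z-statistic: z = (p̂ - p₀)/SE = (0.859 - 0.77)/0.015597 = 5.7062
Critical value: z_0.05 = ±1.645
p-value < 0.0001
Decision: reject H₀ at α = 0.1

Answer: z = 5.7062, reject H₀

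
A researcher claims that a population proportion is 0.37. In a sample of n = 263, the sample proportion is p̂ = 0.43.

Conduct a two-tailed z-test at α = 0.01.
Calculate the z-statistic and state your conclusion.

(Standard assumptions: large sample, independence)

Answer: z = 2.0154, fail to reject H₀

Derivation:
H₀: p = 0.37, H₁: p ≠ 0.37
Standard error: SE = √(p₀(1-p₀)/n) = √(0.37×0.63/263) = 0.029771
z-statistic: z = (p̂ - p₀)/SE = (0.43 - 0.37)/0.029771 = 2.0154
Critical value: z_0.005 = ±2.576
p-value = 0.0439
Decision: fail to reject H₀ at α = 0.01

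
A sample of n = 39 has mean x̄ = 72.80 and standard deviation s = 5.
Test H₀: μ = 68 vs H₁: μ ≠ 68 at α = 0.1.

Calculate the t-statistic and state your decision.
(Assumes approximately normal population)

Answer: t = 5.9955, reject H₀

Derivation:
df = n - 1 = 38
SE = s/√n = 5/√39 = 0.8006
t = (x̄ - μ₀)/SE = (72.80 - 68)/0.8006 = 5.9955
Critical value: t_{0.05,38} = ±1.686
p-value < 0.0001
Decision: reject H₀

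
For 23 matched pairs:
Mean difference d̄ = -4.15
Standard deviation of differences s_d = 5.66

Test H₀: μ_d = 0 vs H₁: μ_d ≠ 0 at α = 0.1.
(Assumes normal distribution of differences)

df = n - 1 = 22
SE = s_d/√n = 5.66/√23 = 1.1802
t = d̄/SE = -4.15/1.1802 = -3.5164
Critical value: t_{0.05,22} = ±1.717
p-value ≈ 0.0019
Decision: reject H₀

Answer: t = -3.5164, reject H₀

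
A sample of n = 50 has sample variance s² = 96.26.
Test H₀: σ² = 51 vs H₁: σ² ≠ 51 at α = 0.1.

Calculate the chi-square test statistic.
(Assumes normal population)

Answer: χ² = 92.4851, reject H₀

Derivation:
df = n - 1 = 49
χ² = (n-1)s²/σ₀² = 49×96.26/51 = 92.4851
Critical values: χ²_{0.95,49} = 33.930, χ²_{0.05,49} = 66.339
Rejection region: χ² < 33.930 or χ² > 66.339
Decision: reject H₀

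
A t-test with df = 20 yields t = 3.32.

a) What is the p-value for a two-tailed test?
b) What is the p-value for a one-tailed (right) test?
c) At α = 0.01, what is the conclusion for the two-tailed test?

Answer: a) 0.0034, b) 0.0017, c) reject H₀

Derivation:
Using t-distribution with df = 20:
a) Two-tailed: p = 2×P(T > 3.32) = 0.0034
b) One-tailed: p = P(T > 3.32) = 0.0017
c) 0.0034 < 0.01, reject H₀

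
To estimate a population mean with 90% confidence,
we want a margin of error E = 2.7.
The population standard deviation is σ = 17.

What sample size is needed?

Answer: n = 108

Derivation:
z_0.05 = 1.645
n = (z×σ/E)² = (1.645×17/2.7)²
n = 107.2759
Round up: n = 108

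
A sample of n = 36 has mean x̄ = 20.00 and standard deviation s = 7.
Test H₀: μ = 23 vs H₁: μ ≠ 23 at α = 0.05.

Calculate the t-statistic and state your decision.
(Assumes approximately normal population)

Answer: t = -2.5714, reject H₀

Derivation:
df = n - 1 = 35
SE = s/√n = 7/√36 = 1.1667
t = (x̄ - μ₀)/SE = (20.00 - 23)/1.1667 = -2.5714
Critical value: t_{0.025,35} = ±2.030
p-value ≈ 0.0145
Decision: reject H₀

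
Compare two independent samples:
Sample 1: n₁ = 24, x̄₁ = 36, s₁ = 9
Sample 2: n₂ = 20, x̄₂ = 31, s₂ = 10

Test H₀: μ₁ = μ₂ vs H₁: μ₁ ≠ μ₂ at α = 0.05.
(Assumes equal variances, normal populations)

Answer: t = 1.7447, fail to reject H₀

Derivation:
Pooled variance: s²_p = [23×9² + 19×10²]/(42) = 89.5952
s_p = 9.4655
SE = s_p×√(1/n₁ + 1/n₂) = 9.4655×√(1/24 + 1/20) = 2.8658
t = (x̄₁ - x̄₂)/SE = (36 - 31)/2.8658 = 1.7447
df = 42, t-critical = ±2.018
Decision: fail to reject H₀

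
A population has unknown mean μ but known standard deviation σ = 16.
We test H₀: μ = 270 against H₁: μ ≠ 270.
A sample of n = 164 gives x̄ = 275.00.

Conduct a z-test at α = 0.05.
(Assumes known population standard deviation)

Standard error: SE = σ/√n = 16/√164 = 1.2494
z-statistic: z = (x̄ - μ₀)/SE = (275.00 - 270)/1.2494 = 4.0019
Critical value: ±1.960
p-value = 0.0001
Decision: reject H₀

Answer: z = 4.0019, reject H₀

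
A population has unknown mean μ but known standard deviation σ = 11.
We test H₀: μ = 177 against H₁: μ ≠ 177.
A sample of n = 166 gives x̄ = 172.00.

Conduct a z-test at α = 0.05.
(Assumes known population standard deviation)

Answer: z = -5.8562, reject H₀

Derivation:
Standard error: SE = σ/√n = 11/√166 = 0.8538
z-statistic: z = (x̄ - μ₀)/SE = (172.00 - 177)/0.8538 = -5.8562
Critical value: ±1.960
p-value < 0.0001
Decision: reject H₀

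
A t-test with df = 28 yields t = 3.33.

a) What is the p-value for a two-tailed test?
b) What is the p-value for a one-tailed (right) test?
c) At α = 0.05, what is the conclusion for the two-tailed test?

Answer: a) 0.0024, b) 0.0012, c) reject H₀

Derivation:
Using t-distribution with df = 28:
a) Two-tailed: p = 2×P(T > 3.33) = 0.0024
b) One-tailed: p = P(T > 3.33) = 0.0012
c) 0.0024 < 0.05, reject H₀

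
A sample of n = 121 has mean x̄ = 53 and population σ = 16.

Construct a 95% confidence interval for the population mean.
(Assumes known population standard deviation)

Answer: (50.1492, 55.8508)

Derivation:
Confidence level: 95%, α = 0.05
z_0.025 = 1.960
SE = σ/√n = 16/√121 = 1.4545
Margin of error = 1.960 × 1.4545 = 2.8508
CI: x̄ ± margin = 53 ± 2.8508
CI: (50.1492, 55.8508)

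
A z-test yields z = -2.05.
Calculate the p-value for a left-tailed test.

Answer: p-value ≈ 0.0202

Derivation:
For z = -2.05:
p = P(Z < -2.05) = Φ(-2.05) = 0.0202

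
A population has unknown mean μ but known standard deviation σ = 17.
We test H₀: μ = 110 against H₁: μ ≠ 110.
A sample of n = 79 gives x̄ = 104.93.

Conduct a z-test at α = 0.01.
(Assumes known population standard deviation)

Answer: z = -2.6508, reject H₀

Derivation:
Standard error: SE = σ/√n = 17/√79 = 1.9126
z-statistic: z = (x̄ - μ₀)/SE = (104.93 - 110)/1.9126 = -2.6508
Critical value: ±2.576
p-value = 0.0080
Decision: reject H₀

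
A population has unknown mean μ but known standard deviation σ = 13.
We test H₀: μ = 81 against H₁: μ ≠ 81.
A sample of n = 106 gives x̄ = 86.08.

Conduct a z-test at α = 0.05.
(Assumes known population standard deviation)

Standard error: SE = σ/√n = 13/√106 = 1.2627
z-statistic: z = (x̄ - μ₀)/SE = (86.08 - 81)/1.2627 = 4.0231
Critical value: ±1.960
p-value = 0.0001
Decision: reject H₀

Answer: z = 4.0231, reject H₀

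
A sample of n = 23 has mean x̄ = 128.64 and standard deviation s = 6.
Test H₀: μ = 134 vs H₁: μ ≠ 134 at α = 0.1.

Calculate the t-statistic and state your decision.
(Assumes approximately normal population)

df = n - 1 = 22
SE = s/√n = 6/√23 = 1.2511
t = (x̄ - μ₀)/SE = (128.64 - 134)/1.2511 = -4.2842
Critical value: t_{0.05,22} = ±1.717
p-value ≈ 0.0003
Decision: reject H₀

Answer: t = -4.2842, reject H₀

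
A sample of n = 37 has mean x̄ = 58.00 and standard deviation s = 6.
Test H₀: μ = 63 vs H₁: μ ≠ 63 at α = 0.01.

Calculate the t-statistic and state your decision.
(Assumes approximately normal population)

Answer: t = -5.0689, reject H₀

Derivation:
df = n - 1 = 36
SE = s/√n = 6/√37 = 0.9864
t = (x̄ - μ₀)/SE = (58.00 - 63)/0.9864 = -5.0689
Critical value: t_{0.005,36} = ±2.719
p-value < 0.0001
Decision: reject H₀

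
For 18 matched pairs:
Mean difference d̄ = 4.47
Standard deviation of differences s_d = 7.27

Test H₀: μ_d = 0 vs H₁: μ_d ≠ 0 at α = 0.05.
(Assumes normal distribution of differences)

Answer: t = 2.6085, reject H₀

Derivation:
df = n - 1 = 17
SE = s_d/√n = 7.27/√18 = 1.7136
t = d̄/SE = 4.47/1.7136 = 2.6085
Critical value: t_{0.025,17} = ±2.110
p-value ≈ 0.0184
Decision: reject H₀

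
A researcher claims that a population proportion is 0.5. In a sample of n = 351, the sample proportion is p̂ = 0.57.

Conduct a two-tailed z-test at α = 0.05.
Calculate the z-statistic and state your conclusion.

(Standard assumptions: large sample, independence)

H₀: p = 0.5, H₁: p ≠ 0.5
Standard error: SE = √(p₀(1-p₀)/n) = √(0.5×0.5/351) = 0.026688
z-statistic: z = (p̂ - p₀)/SE = (0.57 - 0.5)/0.026688 = 2.6229
Critical value: z_0.025 = ±1.960
p-value = 0.0087
Decision: reject H₀ at α = 0.05

Answer: z = 2.6229, reject H₀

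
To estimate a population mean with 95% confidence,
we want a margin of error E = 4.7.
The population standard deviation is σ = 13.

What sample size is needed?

Answer: n = 30

Derivation:
z_0.025 = 1.960
n = (z×σ/E)² = (1.960×13/4.7)²
n = 29.3902
Round up: n = 30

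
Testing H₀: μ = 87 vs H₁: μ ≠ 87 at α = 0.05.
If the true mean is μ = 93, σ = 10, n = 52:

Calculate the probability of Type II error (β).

Answer: β ≈ 0.0090

Derivation:
SE = σ/√n = 10/√52 = 1.3868
Critical values: μ₀ ± z_0.025×SE = 87 ± 1.960×1.3868
Acceptance region: (84.2819, 89.7181)
Under H₁ (μ = 93): z_high = (89.7181 - 93)/1.3868 = -2.3665, z_low = (84.2819 - 93)/1.3868 = -6.2865
β = P(not reject | H₁) = Φ(-2.3665) - Φ(-6.2865) ≈ 0.0090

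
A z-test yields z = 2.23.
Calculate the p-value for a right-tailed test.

Answer: p-value ≈ 0.0129

Derivation:
For z = 2.23:
p = P(Z > 2.23) = 1 - Φ(2.23) = 0.0129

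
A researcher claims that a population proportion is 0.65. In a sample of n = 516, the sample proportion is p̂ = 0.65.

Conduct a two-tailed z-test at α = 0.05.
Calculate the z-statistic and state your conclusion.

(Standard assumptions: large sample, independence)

Answer: z = 0.0000, fail to reject H₀

Derivation:
H₀: p = 0.65, H₁: p ≠ 0.65
Standard error: SE = √(p₀(1-p₀)/n) = √(0.65×0.35/516) = 0.020997
z-statistic: z = (p̂ - p₀)/SE = (0.65 - 0.65)/0.020997 = 0.0000
Critical value: z_0.025 = ±1.960
p-value = 1.0000
Decision: fail to reject H₀ at α = 0.05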